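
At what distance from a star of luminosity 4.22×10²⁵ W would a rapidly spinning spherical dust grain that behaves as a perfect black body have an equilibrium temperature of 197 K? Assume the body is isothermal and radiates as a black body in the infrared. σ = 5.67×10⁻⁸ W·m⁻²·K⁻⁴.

For an isothermal black-emitting sphere, (1−a)S·πr² = σ·4πr²·T⁴ ⇒ S = 4σT⁴/(1−a).
S = 4·5.67×10⁻⁸·(197)⁴/1.00 = 341.6 W/m².
Flux falls as S = L/(4πd²), so d = √(L/(4πS)) = √(4.22×10²⁵/(4π·341.6)).

d ≈ 9.92×10¹⁰ m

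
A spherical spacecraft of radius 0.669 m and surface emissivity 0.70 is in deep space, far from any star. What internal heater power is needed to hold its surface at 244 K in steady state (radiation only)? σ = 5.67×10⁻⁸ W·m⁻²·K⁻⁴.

P ≈ 791 W

P = εσ·4πr²·T⁴.
4πr² = 5.624 m²; T⁴ = 3.545×10⁹ K⁴.
P = 0.70·5.67×10⁻⁸·5.624·3.545×10⁹.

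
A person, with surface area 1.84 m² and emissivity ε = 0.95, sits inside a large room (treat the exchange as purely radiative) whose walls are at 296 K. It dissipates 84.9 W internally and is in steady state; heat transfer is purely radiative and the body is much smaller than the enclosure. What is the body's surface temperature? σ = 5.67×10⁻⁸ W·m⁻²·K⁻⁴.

For a small grey body in a large enclosure, net radiated power = εσA(T⁴ − T_w⁴).
Steady state: P = εσA(T⁴ − T_w⁴) with A = 1.84 m².
T⁴ = P/(εσA) + T_w⁴ = 84.9/(0.95·5.67×10⁻⁸·1.840) + (296)⁴
    = 8.566×10⁸ + 7.677×10⁹ = 8.533×10⁹ K⁴.

T ≈ 304 K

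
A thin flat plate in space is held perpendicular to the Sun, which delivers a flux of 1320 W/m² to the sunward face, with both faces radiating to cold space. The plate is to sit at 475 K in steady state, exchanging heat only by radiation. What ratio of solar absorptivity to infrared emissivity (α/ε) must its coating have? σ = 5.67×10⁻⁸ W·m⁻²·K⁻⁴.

α/ε ≈ 4.37

Balance: αS·A = εσ·2A·T⁴ ⇒ α/ε = 2σT⁴/S.
α/ε = 2·5.67×10⁻⁸·(475)⁴/1320 = 2·5.67×10⁻⁸·5.091×10¹⁰/1320.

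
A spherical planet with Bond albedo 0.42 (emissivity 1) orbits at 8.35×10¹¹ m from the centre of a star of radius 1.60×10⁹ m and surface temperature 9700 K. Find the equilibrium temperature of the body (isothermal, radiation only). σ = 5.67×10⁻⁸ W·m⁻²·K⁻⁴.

The star's surface emits σT_*⁴; at distance d the flux is S = σT_*⁴(R_*/d)².
S = 5.67×10⁻⁸·(9700)⁴·(1.60×10⁹/8.35×10¹¹)² = 1843 W/m².
For an isothermal sphere T⁴ = (1−a)S/(4σ) = 4.713×10⁹ K⁴.

T ≈ 262 K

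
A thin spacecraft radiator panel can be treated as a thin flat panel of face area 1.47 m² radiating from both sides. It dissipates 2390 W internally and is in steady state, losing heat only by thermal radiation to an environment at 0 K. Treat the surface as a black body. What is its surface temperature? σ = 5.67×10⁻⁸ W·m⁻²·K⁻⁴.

T ≈ 346 K

Steady state: internal power = radiated power, P = εσA T⁴.
Radiating area A = 2·1.47 = 2.940 m².
T⁴ = P/(εσA) = 2390/(1.0·5.67×10⁻⁸·2.940) = 1.434×10¹⁰ K⁴.
T = (1.434×10¹⁰)^(1/4).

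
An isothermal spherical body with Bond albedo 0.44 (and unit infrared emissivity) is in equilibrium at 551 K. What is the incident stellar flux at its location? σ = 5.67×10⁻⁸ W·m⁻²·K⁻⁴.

(1−a)S·πr² = σ·4πr²·T⁴ ⇒ S = 4σT⁴/(1−a).
S = 4·5.67×10⁻⁸·9.217×10¹⁰/0.560.

S ≈ 37300 W/m²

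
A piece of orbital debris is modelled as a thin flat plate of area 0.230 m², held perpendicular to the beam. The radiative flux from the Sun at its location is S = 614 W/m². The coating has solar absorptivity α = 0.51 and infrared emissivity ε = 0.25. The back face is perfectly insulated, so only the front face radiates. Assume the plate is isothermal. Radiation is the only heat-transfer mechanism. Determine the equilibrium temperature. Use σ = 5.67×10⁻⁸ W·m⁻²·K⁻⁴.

At equilibrium, absorbed power = emitted power.
Absorbing cross-section = A = 0.2300 m²; emitting surface = A = 0.2300 m² (ratio 1).
αS·A_cross = εσ·A_surf·T⁴  ⇒  T⁴ = αS/(ε·1σ).
T⁴ = 0.510·614/(0.25·1·5.67×10⁻⁸) = 2.209×10¹⁰ K⁴.
T = (2.209×10¹⁰)^(1/4).

T ≈ 386 K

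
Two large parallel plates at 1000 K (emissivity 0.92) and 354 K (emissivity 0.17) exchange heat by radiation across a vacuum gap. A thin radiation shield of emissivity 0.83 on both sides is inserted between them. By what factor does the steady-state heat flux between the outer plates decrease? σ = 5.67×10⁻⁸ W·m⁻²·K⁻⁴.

factor ≈ 1.24

Without shield: q₀ = σΔ(T⁴)/(1/ε₁+1/ε₂−1) with denominator 5.969.
With shield the two gaps are in series; the resistances add: (1/ε₁+1/ε_s−1)+(1/ε_s+1/ε₂−1) = 1.292+6.087 = 7.379.
Heat-flux ratio q₀/q = 7.379/5.969.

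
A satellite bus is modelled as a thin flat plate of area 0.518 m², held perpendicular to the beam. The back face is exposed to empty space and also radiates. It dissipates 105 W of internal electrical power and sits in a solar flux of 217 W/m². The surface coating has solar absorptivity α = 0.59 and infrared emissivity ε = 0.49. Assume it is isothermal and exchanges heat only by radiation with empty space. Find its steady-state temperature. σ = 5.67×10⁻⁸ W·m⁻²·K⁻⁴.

At steady state, absorbed solar power + internal power = radiated power.
Absorbed: α·S·A_cross = 0.59·217·0.5180 = 66.32 W (cross-section A).
Total input = 66.32 + 105 = 171.3 W.
Radiated: εσ·A_surf·T⁴ with A_surf = 2A = 1.036 m².
T⁴ = 171.3/(0.49·5.67×10⁻⁸·1.036) = 5.952×10⁹ K⁴.

T ≈ 278 K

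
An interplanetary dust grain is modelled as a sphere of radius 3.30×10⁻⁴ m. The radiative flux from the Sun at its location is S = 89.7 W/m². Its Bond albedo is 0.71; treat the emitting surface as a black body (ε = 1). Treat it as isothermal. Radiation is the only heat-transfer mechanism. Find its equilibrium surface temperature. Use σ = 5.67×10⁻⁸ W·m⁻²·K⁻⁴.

At equilibrium, absorbed power = emitted power.
Absorbing cross-section = πr² = 3.421×10⁻⁷ m²; emitting surface = 4πr² = 1.368×10⁻⁶ m² (ratio 4).
(1−a)S·A_cross = εσ·A_surf·T⁴  ⇒  T⁴ = (1−a)S/(4σ).
T⁴ = 0.290·89.7/(4·5.67×10⁻⁸) = 1.147×10⁸ K⁴.
T = (1.147×10⁸)^(1/4).

T ≈ 103 K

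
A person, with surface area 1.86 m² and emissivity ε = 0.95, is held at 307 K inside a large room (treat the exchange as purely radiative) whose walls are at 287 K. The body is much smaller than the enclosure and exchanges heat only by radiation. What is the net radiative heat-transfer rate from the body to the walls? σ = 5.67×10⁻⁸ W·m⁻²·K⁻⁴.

For a small grey body in a large enclosure: P_net = εσA(T_body⁴ − T_wall⁴).
A = 1.86 m²; T_body⁴ − T_wall⁴ = 8.883×10⁹ − 6.785×10⁹ = 2.098×10⁹ K⁴.
|P_net| = 0.95·5.67×10⁻⁸·1.860·2.098×10⁹.

P_net ≈ 210 W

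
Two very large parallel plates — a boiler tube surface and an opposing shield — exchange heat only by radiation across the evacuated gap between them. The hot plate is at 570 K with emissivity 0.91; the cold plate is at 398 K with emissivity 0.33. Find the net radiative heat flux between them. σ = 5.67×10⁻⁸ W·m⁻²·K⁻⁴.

q ≈ 1460 W/m²

For two infinite grey parallel plates, q = σ(T₁⁴ − T₂⁴)/(1/ε₁ + 1/ε₂ − 1).
T₁⁴ − T₂⁴ = 1.056×10¹¹ − 2.509×10¹⁰ = 8.047×10¹⁰ K⁴.
1/ε₁ + 1/ε₂ − 1 = 1.099 + 3.030 − 1 = 3.129.
q = 5.67×10⁻⁸ × 8.047×10¹⁰ / 3.129.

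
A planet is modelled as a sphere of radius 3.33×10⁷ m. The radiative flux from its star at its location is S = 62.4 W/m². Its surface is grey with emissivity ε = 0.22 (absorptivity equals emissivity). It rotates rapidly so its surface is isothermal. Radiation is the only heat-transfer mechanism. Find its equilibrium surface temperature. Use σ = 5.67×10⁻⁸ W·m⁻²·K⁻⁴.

At equilibrium, absorbed power = emitted power.
Absorbing cross-section = πr² = 3.484×10¹⁵ m²; emitting surface = 4πr² = 1.393×10¹⁶ m² (ratio 4).
εS·A_cross = εσ·A_surf·T⁴  ⇒  T⁴ = S/(4σ)   (ε cancels).
T⁴ = 62.4/(4·5.67×10⁻⁸) = 2.751×10⁸ K⁴.
T = (2.751×10⁸)^(1/4).

T ≈ 129 K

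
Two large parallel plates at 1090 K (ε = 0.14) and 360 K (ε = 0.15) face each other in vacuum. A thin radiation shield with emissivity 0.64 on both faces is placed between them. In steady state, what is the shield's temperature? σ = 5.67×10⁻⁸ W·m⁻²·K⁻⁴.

T_s ≈ 912 K

In steady state the net flux on the hot side equals that on the cold side.
σ(T₁⁴−T_s⁴)/D₁ = σ(T_s⁴−T₂⁴)/D₂, with D₁ = 1/ε₁+1/ε_s−1 = 7.705, D₂ = 1/ε_s+1/ε₂−1 = 7.229.
Solve for T_s⁴: T_s⁴ = (D₂·T₁⁴ + D₁·T₂⁴)/(D₁+D₂) = 6.920×10¹¹ K⁴.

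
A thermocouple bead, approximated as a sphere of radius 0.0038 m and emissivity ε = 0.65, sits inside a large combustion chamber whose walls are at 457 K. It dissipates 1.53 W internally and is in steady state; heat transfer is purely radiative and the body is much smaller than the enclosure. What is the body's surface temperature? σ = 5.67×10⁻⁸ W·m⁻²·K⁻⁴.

T ≈ 722 K

For a small grey body in a large enclosure, net radiated power = εσA(T⁴ − T_w⁴).
Steady state: P = εσA(T⁴ − T_w⁴) with A = 4πr² = 1.815×10⁻⁴ m².
T⁴ = P/(εσA) + T_w⁴ = 1.53/(0.65·5.67×10⁻⁸·1.815×10⁻⁴) + (457)⁴
    = 2.288×10¹¹ + 4.362×10¹⁰ = 2.724×10¹¹ K⁴.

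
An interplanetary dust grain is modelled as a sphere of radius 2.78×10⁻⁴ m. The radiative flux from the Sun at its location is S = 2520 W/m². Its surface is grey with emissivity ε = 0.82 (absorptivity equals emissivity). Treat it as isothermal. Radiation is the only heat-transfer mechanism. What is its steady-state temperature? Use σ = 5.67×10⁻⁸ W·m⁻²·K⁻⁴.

At equilibrium, absorbed power = emitted power.
Absorbing cross-section = πr² = 2.428×10⁻⁷ m²; emitting surface = 4πr² = 9.712×10⁻⁷ m² (ratio 4).
εS·A_cross = εσ·A_surf·T⁴  ⇒  T⁴ = S/(4σ)   (ε cancels).
T⁴ = 2520/(4·5.67×10⁻⁸) = 1.111×10¹⁰ K⁴.
T = (1.111×10¹⁰)^(1/4).

T ≈ 325 K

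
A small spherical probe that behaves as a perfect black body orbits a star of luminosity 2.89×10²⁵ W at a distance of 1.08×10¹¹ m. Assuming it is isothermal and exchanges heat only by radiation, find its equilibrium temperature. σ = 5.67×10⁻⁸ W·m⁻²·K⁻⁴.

First find the stellar flux at distance d: S = L/(4πd²) = 2.89×10²⁵/(4π·(1.08×10¹¹)²) = 197.2 W/m².
For an isothermal sphere, absorbed (1−a)S·πr² = emitted σ·4πr²·T⁴, so T⁴ = (1−a)S/(4σ).
T⁴ = 1.00·197.2/(4·5.67×10⁻⁸) = 8.694×10⁸ K⁴.

T ≈ 172 K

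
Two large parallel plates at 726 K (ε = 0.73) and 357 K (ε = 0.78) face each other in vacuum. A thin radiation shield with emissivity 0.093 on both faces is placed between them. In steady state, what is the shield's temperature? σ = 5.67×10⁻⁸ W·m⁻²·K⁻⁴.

In steady state the net flux on the hot side equals that on the cold side.
σ(T₁⁴−T_s⁴)/D₁ = σ(T_s⁴−T₂⁴)/D₂, with D₁ = 1/ε₁+1/ε_s−1 = 11.12, D₂ = 1/ε_s+1/ε₂−1 = 11.03.
Solve for T_s⁴: T_s⁴ = (D₂·T₁⁴ + D₁·T₂⁴)/(D₁+D₂) = 1.465×10¹¹ K⁴.

T_s ≈ 619 K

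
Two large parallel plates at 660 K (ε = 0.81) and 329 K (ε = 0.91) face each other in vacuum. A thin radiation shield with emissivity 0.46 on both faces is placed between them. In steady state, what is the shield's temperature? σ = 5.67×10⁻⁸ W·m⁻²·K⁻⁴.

In steady state the net flux on the hot side equals that on the cold side.
σ(T₁⁴−T_s⁴)/D₁ = σ(T_s⁴−T₂⁴)/D₂, with D₁ = 1/ε₁+1/ε_s−1 = 2.408, D₂ = 1/ε_s+1/ε₂−1 = 2.273.
Solve for T_s⁴: T_s⁴ = (D₂·T₁⁴ + D₁·T₂⁴)/(D₁+D₂) = 9.815×10¹⁰ K⁴.

T_s ≈ 560 K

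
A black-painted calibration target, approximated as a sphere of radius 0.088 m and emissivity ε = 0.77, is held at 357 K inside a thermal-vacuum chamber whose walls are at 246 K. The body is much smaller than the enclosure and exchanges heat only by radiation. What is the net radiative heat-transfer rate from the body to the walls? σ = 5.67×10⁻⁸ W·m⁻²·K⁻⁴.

P_net ≈ 53.5 W

For a small grey body in a large enclosure: P_net = εσA(T_body⁴ − T_wall⁴).
A = 4πr² = 0.09731 m²; T_body⁴ − T_wall⁴ = 1.624×10¹⁰ − 3.662×10⁹ = 1.258×10¹⁰ K⁴.
|P_net| = 0.77·5.67×10⁻⁸·0.09731·1.258×10¹⁰.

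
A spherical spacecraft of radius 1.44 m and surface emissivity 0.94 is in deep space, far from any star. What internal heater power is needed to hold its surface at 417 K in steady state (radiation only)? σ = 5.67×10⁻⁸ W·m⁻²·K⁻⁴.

P ≈ 42000 W

P = εσ·4πr²·T⁴.
4πr² = 26.06 m²; T⁴ = 3.024×10¹⁰ K⁴.
P = 0.94·5.67×10⁻⁸·26.06·3.024×10¹⁰.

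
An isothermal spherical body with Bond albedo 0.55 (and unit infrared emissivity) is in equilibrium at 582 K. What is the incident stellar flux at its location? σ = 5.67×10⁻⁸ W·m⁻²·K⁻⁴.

(1−a)S·πr² = σ·4πr²·T⁴ ⇒ S = 4σT⁴/(1−a).
S = 4·5.67×10⁻⁸·1.147×10¹¹/0.450.

S ≈ 57800 W/m²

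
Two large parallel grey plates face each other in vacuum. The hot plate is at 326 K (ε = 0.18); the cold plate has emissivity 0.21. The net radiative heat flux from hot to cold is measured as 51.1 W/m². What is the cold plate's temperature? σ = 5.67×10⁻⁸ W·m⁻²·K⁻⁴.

q = σ(T₁⁴ − T₂⁴)/(1/ε₁ + 1/ε₂ − 1); denominator = 9.317.
T₂⁴ = T₁⁴ − q·(1/ε₁+1/ε₂−1)/σ = 1.129×10¹⁰ − 51.1·9.317/5.67×10⁻⁸
    = 2.897×10⁹ K⁴.

T₂ ≈ 232 K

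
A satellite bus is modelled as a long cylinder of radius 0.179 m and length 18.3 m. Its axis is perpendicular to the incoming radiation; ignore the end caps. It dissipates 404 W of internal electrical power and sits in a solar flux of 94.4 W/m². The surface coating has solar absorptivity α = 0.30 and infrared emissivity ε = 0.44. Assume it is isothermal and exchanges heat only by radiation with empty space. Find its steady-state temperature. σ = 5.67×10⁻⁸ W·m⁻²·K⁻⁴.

At steady state, absorbed solar power + internal power = radiated power.
Absorbed: α·S·A_cross = 0.30·94.4·6.551 = 185.5 W (cross-section 2rL).
Total input = 185.5 + 404 = 589.5 W.
Radiated: εσ·A_surf·T⁴ with A_surf = 2πrL = 20.58 m².
T⁴ = 589.5/(0.44·5.67×10⁻⁸·20.58) = 1.148×10⁹ K⁴.

T ≈ 184 K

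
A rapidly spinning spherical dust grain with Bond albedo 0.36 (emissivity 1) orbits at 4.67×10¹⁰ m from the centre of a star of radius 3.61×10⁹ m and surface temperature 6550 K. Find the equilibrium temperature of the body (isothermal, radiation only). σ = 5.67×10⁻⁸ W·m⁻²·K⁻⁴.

T ≈ 1150 K

The star's surface emits σT_*⁴; at distance d the flux is S = σT_*⁴(R_*/d)².
S = 5.67×10⁻⁸·(6550)⁴·(3.61×10⁹/4.67×10¹⁰)² = 6.236×10⁵ W/m².
For an isothermal sphere T⁴ = (1−a)S/(4σ) = 1.760×10¹² K⁴.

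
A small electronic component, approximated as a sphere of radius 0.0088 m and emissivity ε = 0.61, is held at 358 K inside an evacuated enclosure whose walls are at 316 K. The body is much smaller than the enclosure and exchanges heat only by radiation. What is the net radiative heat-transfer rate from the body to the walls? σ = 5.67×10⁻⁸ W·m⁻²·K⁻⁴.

For a small grey body in a large enclosure: P_net = εσA(T_body⁴ − T_wall⁴).
A = 4πr² = 9.731×10⁻⁴ m²; T_body⁴ − T_wall⁴ = 1.643×10¹⁰ − 9.971×10⁹ = 6.455×10⁹ K⁴.
|P_net| = 0.61·5.67×10⁻⁸·9.731×10⁻⁴·6.455×10⁹.

P_net ≈ 0.217 W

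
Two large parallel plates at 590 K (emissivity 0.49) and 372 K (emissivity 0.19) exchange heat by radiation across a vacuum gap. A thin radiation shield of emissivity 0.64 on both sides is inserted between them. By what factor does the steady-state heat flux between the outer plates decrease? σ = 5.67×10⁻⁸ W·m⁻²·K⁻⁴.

Without shield: q₀ = σΔ(T⁴)/(1/ε₁+1/ε₂−1) with denominator 6.304.
With shield the two gaps are in series; the resistances add: (1/ε₁+1/ε_s−1)+(1/ε_s+1/ε₂−1) = 2.603+5.826 = 8.429.
Heat-flux ratio q₀/q = 8.429/6.304.

factor ≈ 1.34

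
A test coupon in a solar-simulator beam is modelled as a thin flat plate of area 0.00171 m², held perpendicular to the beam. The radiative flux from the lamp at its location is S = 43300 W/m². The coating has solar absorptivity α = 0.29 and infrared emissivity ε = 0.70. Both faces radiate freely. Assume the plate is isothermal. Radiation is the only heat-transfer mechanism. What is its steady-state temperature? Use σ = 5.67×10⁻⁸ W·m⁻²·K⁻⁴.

T ≈ 631 K

At equilibrium, absorbed power = emitted power.
Absorbing cross-section = A = 0.001710 m²; emitting surface = 2A = 0.003420 m² (ratio 2).
αS·A_cross = εσ·A_surf·T⁴  ⇒  T⁴ = αS/(ε·2σ).
T⁴ = 0.290·43300/(0.70·2·5.67×10⁻⁸) = 1.582×10¹¹ K⁴.
T = (1.582×10¹¹)^(1/4).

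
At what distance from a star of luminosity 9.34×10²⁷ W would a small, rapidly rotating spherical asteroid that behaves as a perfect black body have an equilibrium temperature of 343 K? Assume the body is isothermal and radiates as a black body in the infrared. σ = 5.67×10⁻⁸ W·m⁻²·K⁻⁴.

d ≈ 4.87×10¹¹ m

For an isothermal black-emitting sphere, (1−a)S·πr² = σ·4πr²·T⁴ ⇒ S = 4σT⁴/(1−a).
S = 4·5.67×10⁻⁸·(343)⁴/1.00 = 3139 W/m².
Flux falls as S = L/(4πd²), so d = √(L/(4πS)) = √(9.34×10²⁷/(4π·3139)).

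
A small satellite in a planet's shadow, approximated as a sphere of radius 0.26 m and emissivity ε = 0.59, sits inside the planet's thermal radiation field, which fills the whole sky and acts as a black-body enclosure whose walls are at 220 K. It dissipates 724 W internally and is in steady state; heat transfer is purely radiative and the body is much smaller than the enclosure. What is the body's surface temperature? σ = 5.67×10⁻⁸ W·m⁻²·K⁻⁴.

T ≈ 408 K

For a small grey body in a large enclosure, net radiated power = εσA(T⁴ − T_w⁴).
Steady state: P = εσA(T⁴ − T_w⁴) with A = 4πr² = 0.8495 m².
T⁴ = P/(εσA) + T_w⁴ = 724/(0.59·5.67×10⁻⁸·0.8495) + (220)⁴
    = 2.548×10¹⁰ + 2.343×10⁹ = 2.782×10¹⁰ K⁴.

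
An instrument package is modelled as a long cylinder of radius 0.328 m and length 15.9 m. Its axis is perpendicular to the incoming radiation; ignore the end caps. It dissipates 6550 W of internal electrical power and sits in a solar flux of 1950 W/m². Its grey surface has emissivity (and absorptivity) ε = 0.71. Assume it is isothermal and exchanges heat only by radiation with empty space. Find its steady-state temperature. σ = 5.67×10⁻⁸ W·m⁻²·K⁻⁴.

At steady state, absorbed solar power + internal power = radiated power.
Absorbed: α·S·A_cross = 0.71·1950·10.43 = 14440 W (cross-section 2rL).
Total input = 14440 + 6550 = 20990 W.
Radiated: εσ·A_surf·T⁴ with A_surf = 2πrL = 32.77 m².
T⁴ = 20990/(0.71·5.67×10⁻⁸·32.77) = 1.591×10¹⁰ K⁴.

T ≈ 355 K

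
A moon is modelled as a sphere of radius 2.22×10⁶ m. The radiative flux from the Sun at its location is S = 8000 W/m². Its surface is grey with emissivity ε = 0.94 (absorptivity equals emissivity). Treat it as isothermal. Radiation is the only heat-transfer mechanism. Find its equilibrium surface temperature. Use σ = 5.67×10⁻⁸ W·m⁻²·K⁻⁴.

At equilibrium, absorbed power = emitted power.
Absorbing cross-section = πr² = 1.548×10¹³ m²; emitting surface = 4πr² = 6.193×10¹³ m² (ratio 4).
εS·A_cross = εσ·A_surf·T⁴  ⇒  T⁴ = S/(4σ)   (ε cancels).
T⁴ = 8000/(4·5.67×10⁻⁸) = 3.527×10¹⁰ K⁴.
T = (3.527×10¹⁰)^(1/4).

T ≈ 433 K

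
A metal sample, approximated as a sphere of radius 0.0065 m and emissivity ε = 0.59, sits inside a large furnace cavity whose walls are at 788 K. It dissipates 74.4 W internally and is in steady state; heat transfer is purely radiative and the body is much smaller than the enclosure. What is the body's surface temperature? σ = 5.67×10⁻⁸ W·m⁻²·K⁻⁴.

T ≈ 1460 K

For a small grey body in a large enclosure, net radiated power = εσA(T⁴ − T_w⁴).
Steady state: P = εσA(T⁴ − T_w⁴) with A = 4πr² = 5.309×10⁻⁴ m².
T⁴ = P/(εσA) + T_w⁴ = 74.4/(0.59·5.67×10⁻⁸·5.309×10⁻⁴) + (788)⁴
    = 4.189×10¹² + 3.856×10¹¹ = 4.574×10¹² K⁴.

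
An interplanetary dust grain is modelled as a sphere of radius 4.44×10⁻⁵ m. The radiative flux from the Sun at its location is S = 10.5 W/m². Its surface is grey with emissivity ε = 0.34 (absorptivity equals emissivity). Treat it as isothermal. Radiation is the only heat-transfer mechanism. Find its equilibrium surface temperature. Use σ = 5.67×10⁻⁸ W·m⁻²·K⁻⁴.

T ≈ 82.5 K

At equilibrium, absorbed power = emitted power.
Absorbing cross-section = πr² = 6.193×10⁻⁹ m²; emitting surface = 4πr² = 2.477×10⁻⁸ m² (ratio 4).
εS·A_cross = εσ·A_surf·T⁴  ⇒  T⁴ = S/(4σ)   (ε cancels).
T⁴ = 10.5/(4·5.67×10⁻⁸) = 4.630×10⁷ K⁴.
T = (4.630×10⁷)^(1/4).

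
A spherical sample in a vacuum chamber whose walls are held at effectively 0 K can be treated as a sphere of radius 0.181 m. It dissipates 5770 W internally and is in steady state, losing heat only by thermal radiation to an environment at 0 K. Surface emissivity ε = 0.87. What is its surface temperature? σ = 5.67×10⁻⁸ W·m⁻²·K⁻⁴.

Steady state: internal power = radiated power, P = εσA T⁴.
Radiating area A = 4πr² = 0.4117 m².
T⁴ = P/(εσA) = 5770/(0.87·5.67×10⁻⁸·0.4117) = 2.841×10¹¹ K⁴.
T = (2.841×10¹¹)^(1/4).

T ≈ 730 K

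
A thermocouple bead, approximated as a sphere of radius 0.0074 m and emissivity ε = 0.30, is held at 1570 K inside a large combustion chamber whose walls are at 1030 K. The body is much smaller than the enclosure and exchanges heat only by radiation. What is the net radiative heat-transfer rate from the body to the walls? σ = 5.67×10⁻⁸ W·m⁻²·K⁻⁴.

P_net ≈ 57.9 W

For a small grey body in a large enclosure: P_net = εσA(T_body⁴ − T_wall⁴).
A = 4πr² = 6.881×10⁻⁴ m²; T_body⁴ − T_wall⁴ = 6.076×10¹² − 1.126×10¹² = 4.950×10¹² K⁴.
|P_net| = 0.30·5.67×10⁻⁸·6.881×10⁻⁴·4.950×10¹².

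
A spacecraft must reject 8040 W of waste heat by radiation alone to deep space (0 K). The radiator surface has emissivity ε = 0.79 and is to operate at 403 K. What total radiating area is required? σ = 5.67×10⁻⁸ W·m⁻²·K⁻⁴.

P = εσA T⁴ ⇒ A = P/(εσT⁴).
T⁴ = 2.638×10¹⁰ K⁴.
A = 8040/(0.79 × 5.67×10⁻⁸ × 2.638×10¹⁰).

A ≈ 6.80 m²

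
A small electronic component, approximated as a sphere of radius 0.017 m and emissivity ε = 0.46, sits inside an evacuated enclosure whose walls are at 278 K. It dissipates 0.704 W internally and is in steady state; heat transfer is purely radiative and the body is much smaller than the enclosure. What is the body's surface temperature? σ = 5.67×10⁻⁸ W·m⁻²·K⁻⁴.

T ≈ 340 K

For a small grey body in a large enclosure, net radiated power = εσA(T⁴ − T_w⁴).
Steady state: P = εσA(T⁴ − T_w⁴) with A = 4πr² = 0.003632 m².
T⁴ = P/(εσA) + T_w⁴ = 0.704/(0.46·5.67×10⁻⁸·0.003632) + (278)⁴
    = 7.432×10⁹ + 5.973×10⁹ = 1.341×10¹⁰ K⁴.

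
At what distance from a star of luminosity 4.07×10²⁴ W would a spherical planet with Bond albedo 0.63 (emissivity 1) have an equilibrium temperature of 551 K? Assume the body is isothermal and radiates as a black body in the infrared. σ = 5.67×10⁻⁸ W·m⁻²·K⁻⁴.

For an isothermal black-emitting sphere, (1−a)S·πr² = σ·4πr²·T⁴ ⇒ S = 4σT⁴/(1−a).
S = 4·5.67×10⁻⁸·(551)⁴/0.370 = 56500 W/m².
Flux falls as S = L/(4πd²), so d = √(L/(4πS)) = √(4.07×10²⁴/(4π·56500)).

d ≈ 2.39×10⁹ m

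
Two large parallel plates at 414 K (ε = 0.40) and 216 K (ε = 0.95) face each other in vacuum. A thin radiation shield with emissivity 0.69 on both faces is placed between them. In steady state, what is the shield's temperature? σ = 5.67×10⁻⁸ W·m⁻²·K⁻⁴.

In steady state the net flux on the hot side equals that on the cold side.
σ(T₁⁴−T_s⁴)/D₁ = σ(T_s⁴−T₂⁴)/D₂, with D₁ = 1/ε₁+1/ε_s−1 = 2.949, D₂ = 1/ε_s+1/ε₂−1 = 1.502.
Solve for T_s⁴: T_s⁴ = (D₂·T₁⁴ + D₁·T₂⁴)/(D₁+D₂) = 1.135×10¹⁰ K⁴.

T_s ≈ 326 K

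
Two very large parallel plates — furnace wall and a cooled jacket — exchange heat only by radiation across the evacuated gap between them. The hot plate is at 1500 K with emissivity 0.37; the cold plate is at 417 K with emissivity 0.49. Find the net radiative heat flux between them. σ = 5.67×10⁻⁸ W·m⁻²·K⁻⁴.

For two infinite grey parallel plates, q = σ(T₁⁴ − T₂⁴)/(1/ε₁ + 1/ε₂ − 1).
T₁⁴ − T₂⁴ = 5.062×10¹² − 3.024×10¹⁰ = 5.032×10¹² K⁴.
1/ε₁ + 1/ε₂ − 1 = 2.703 + 2.041 − 1 = 3.744.
q = 5.67×10⁻⁸ × 5.032×10¹² / 3.744.

q ≈ 76200 W/m²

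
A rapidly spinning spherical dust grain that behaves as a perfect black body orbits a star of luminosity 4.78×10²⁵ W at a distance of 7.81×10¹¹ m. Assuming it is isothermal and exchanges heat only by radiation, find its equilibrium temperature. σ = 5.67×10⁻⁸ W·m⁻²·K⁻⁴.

T ≈ 72.4 K

First find the stellar flux at distance d: S = L/(4πd²) = 4.78×10²⁵/(4π·(7.81×10¹¹)²) = 6.236 W/m².
For an isothermal sphere, absorbed (1−a)S·πr² = emitted σ·4πr²·T⁴, so T⁴ = (1−a)S/(4σ).
T⁴ = 1.00·6.236/(4·5.67×10⁻⁸) = 2.750×10⁷ K⁴.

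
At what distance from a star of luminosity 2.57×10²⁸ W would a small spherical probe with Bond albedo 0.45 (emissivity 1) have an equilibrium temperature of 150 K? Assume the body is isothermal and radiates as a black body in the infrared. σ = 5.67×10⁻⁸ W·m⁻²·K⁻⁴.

For an isothermal black-emitting sphere, (1−a)S·πr² = σ·4πr²·T⁴ ⇒ S = 4σT⁴/(1−a).
S = 4·5.67×10⁻⁸·(150)⁴/0.550 = 208.8 W/m².
Flux falls as S = L/(4πd²), so d = √(L/(4πS)) = √(2.57×10²⁸/(4π·208.8)).

d ≈ 3.13×10¹² m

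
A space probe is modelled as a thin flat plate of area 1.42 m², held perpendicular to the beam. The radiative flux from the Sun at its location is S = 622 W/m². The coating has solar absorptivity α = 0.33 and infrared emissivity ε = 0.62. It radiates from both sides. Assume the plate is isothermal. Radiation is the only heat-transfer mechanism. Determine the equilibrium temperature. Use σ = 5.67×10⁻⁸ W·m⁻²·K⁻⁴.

T ≈ 232 K

At equilibrium, absorbed power = emitted power.
Absorbing cross-section = A = 1.420 m²; emitting surface = 2A = 2.840 m² (ratio 2).
αS·A_cross = εσ·A_surf·T⁴  ⇒  T⁴ = αS/(ε·2σ).
T⁴ = 0.330·622/(0.62·2·5.67×10⁻⁸) = 2.919×10⁹ K⁴.
T = (2.919×10⁹)^(1/4).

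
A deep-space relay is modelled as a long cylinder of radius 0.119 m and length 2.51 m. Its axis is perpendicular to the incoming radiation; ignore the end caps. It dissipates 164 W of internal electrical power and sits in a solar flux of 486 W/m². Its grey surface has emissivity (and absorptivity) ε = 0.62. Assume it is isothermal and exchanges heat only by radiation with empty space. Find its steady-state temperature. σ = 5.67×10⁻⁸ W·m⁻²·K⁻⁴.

At steady state, absorbed solar power + internal power = radiated power.
Absorbed: α·S·A_cross = 0.62·486·0.5974 = 180.0 W (cross-section 2rL).
Total input = 180.0 + 164 = 344.0 W.
Radiated: εσ·A_surf·T⁴ with A_surf = 2πrL = 1.877 m².
T⁴ = 344.0/(0.62·5.67×10⁻⁸·1.877) = 5.214×10⁹ K⁴.

T ≈ 269 K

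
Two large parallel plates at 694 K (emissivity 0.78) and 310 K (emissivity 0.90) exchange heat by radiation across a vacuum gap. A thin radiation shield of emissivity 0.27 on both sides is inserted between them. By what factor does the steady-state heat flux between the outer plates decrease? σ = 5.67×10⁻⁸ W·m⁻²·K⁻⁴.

Without shield: q₀ = σΔ(T⁴)/(1/ε₁+1/ε₂−1) with denominator 1.393.
With shield the two gaps are in series; the resistances add: (1/ε₁+1/ε_s−1)+(1/ε_s+1/ε₂−1) = 3.986+3.815 = 7.801.
Heat-flux ratio q₀/q = 7.801/1.393.

factor ≈ 5.60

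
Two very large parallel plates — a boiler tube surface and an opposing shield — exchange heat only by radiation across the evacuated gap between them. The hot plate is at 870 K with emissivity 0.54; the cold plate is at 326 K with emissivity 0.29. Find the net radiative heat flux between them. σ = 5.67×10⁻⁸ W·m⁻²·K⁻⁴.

For two infinite grey parallel plates, q = σ(T₁⁴ − T₂⁴)/(1/ε₁ + 1/ε₂ − 1).
T₁⁴ − T₂⁴ = 5.729×10¹¹ − 1.129×10¹⁰ = 5.616×10¹¹ K⁴.
1/ε₁ + 1/ε₂ − 1 = 1.852 + 3.448 − 1 = 4.300.
q = 5.67×10⁻⁸ × 5.616×10¹¹ / 4.300.

q ≈ 7410 W/m²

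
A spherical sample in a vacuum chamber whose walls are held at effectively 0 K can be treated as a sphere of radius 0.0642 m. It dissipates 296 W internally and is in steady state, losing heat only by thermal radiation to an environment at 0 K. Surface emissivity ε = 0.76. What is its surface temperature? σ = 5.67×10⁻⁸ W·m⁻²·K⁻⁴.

T ≈ 603 K

Steady state: internal power = radiated power, P = εσA T⁴.
Radiating area A = 4πr² = 0.05179 m².
T⁴ = P/(εσA) = 296/(0.76·5.67×10⁻⁸·0.05179) = 1.326×10¹¹ K⁴.
T = (1.326×10¹¹)^(1/4).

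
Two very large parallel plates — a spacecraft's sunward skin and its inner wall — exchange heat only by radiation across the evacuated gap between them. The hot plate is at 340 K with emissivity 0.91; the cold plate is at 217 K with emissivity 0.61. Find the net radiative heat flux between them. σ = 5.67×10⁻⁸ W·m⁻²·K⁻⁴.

For two infinite grey parallel plates, q = σ(T₁⁴ − T₂⁴)/(1/ε₁ + 1/ε₂ − 1).
T₁⁴ − T₂⁴ = 1.336×10¹⁰ − 2.217×10⁹ = 1.115×10¹⁰ K⁴.
1/ε₁ + 1/ε₂ − 1 = 1.099 + 1.639 − 1 = 1.738.
q = 5.67×10⁻⁸ × 1.115×10¹⁰ / 1.738.

q ≈ 364 W/m²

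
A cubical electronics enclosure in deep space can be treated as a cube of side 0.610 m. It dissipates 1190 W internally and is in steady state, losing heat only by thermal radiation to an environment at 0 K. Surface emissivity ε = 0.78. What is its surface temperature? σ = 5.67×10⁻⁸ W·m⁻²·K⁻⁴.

T ≈ 331 K

Steady state: internal power = radiated power, P = εσA T⁴.
Radiating area A = 6L² = 2.233 m².
T⁴ = P/(εσA) = 1190/(0.78·5.67×10⁻⁸·2.233) = 1.205×10¹⁰ K⁴.
T = (1.205×10¹⁰)^(1/4).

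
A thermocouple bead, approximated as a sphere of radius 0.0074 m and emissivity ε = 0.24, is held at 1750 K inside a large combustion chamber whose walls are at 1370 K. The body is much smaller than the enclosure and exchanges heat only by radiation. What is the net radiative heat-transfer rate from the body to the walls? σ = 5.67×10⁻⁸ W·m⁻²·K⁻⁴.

P_net ≈ 54.8 W

For a small grey body in a large enclosure: P_net = εσA(T_body⁴ − T_wall⁴).
A = 4πr² = 6.881×10⁻⁴ m²; T_body⁴ − T_wall⁴ = 9.379×10¹² − 3.523×10¹² = 5.856×10¹² K⁴.
|P_net| = 0.24·5.67×10⁻⁸·6.881×10⁻⁴·5.856×10¹².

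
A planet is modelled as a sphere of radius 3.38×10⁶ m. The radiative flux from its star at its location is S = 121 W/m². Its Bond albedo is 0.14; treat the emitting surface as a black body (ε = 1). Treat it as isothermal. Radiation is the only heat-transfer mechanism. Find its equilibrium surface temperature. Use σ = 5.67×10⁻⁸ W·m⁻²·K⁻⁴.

At equilibrium, absorbed power = emitted power.
Absorbing cross-section = πr² = 3.589×10¹³ m²; emitting surface = 4πr² = 1.436×10¹⁴ m² (ratio 4).
(1−a)S·A_cross = εσ·A_surf·T⁴  ⇒  T⁴ = (1−a)S/(4σ).
T⁴ = 0.860·121/(4·5.67×10⁻⁸) = 4.588×10⁸ K⁴.
T = (4.588×10⁸)^(1/4).

T ≈ 146 K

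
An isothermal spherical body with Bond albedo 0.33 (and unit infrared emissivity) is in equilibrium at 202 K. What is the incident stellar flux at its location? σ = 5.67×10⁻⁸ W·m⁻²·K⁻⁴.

S ≈ 564 W/m²

(1−a)S·πr² = σ·4πr²·T⁴ ⇒ S = 4σT⁴/(1−a).
S = 4·5.67×10⁻⁸·1.665×10⁹/0.670.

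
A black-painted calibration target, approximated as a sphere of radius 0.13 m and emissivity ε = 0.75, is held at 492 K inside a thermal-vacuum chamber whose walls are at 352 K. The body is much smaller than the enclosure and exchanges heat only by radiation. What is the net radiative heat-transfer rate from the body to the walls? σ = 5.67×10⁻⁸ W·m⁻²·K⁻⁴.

For a small grey body in a large enclosure: P_net = εσA(T_body⁴ − T_wall⁴).
A = 4πr² = 0.2124 m²; T_body⁴ − T_wall⁴ = 5.859×10¹⁰ − 1.535×10¹⁰ = 4.324×10¹⁰ K⁴.
|P_net| = 0.75·5.67×10⁻⁸·0.2124·4.324×10¹⁰.

P_net ≈ 391 W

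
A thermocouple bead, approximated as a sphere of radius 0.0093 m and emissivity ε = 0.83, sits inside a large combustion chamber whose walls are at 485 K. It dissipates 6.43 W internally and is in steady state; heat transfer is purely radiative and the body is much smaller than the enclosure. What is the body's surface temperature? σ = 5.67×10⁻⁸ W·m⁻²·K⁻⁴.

T ≈ 652 K

For a small grey body in a large enclosure, net radiated power = εσA(T⁴ − T_w⁴).
Steady state: P = εσA(T⁴ − T_w⁴) with A = 4πr² = 0.001087 m².
T⁴ = P/(εσA) + T_w⁴ = 6.43/(0.83·5.67×10⁻⁸·0.001087) + (485)⁴
    = 1.257×10¹¹ + 5.533×10¹⁰ = 1.810×10¹¹ K⁴.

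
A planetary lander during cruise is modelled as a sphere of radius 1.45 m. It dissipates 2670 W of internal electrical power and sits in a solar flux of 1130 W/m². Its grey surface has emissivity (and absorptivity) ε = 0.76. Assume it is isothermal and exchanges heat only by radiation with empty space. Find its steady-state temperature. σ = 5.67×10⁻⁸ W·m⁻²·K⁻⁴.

T ≈ 293 K

At steady state, absorbed solar power + internal power = radiated power.
Absorbed: α·S·A_cross = 0.76·1130·6.605 = 5673 W (cross-section πr²).
Total input = 5673 + 2670 = 8343 W.
Radiated: εσ·A_surf·T⁴ with A_surf = 4πr² = 26.42 m².
T⁴ = 8343/(0.76·5.67×10⁻⁸·26.42) = 7.328×10⁹ K⁴.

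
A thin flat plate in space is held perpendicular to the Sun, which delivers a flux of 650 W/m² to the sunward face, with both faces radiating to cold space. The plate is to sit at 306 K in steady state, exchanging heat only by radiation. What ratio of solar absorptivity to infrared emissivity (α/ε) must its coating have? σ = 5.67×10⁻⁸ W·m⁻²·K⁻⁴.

Balance: αS·A = εσ·2A·T⁴ ⇒ α/ε = 2σT⁴/S.
α/ε = 2·5.67×10⁻⁸·(306)⁴/650 = 2·5.67×10⁻⁸·8.768×10⁹/650.

α/ε ≈ 1.53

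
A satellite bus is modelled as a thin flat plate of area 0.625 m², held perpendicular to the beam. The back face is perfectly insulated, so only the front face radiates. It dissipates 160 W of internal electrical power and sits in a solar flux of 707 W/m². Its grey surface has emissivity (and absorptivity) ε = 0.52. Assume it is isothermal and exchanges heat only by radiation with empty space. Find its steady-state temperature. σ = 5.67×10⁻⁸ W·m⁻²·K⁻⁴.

T ≈ 381 K

At steady state, absorbed solar power + internal power = radiated power.
Absorbed: α·S·A_cross = 0.52·707·0.6250 = 229.8 W (cross-section A).
Total input = 229.8 + 160 = 389.8 W.
Radiated: εσ·A_surf·T⁴ with A_surf = A = 0.6250 m².
T⁴ = 389.8/(0.52·5.67×10⁻⁸·0.6250) = 2.115×10¹⁰ K⁴.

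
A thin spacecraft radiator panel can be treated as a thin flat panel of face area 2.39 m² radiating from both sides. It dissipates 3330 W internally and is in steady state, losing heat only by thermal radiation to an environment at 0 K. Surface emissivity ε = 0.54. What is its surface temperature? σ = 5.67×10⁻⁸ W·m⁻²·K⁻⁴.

T ≈ 388 K

Steady state: internal power = radiated power, P = εσA T⁴.
Radiating area A = 2·2.39 = 4.780 m².
T⁴ = P/(εσA) = 3330/(0.54·5.67×10⁻⁸·4.780) = 2.275×10¹⁰ K⁴.
T = (2.275×10¹⁰)^(1/4).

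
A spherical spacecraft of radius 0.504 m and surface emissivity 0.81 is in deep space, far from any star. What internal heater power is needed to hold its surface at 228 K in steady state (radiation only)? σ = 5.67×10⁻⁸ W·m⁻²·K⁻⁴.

P = εσ·4πr²·T⁴.
4πr² = 3.192 m²; T⁴ = 2.702×10⁹ K⁴.
P = 0.81·5.67×10⁻⁸·3.192·2.702×10⁹.

P ≈ 396 W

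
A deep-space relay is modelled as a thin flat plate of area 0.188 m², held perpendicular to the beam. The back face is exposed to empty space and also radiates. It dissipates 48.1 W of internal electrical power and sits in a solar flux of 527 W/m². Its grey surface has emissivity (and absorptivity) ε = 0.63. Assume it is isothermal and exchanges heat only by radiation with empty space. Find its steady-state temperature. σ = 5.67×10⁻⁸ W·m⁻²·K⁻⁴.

At steady state, absorbed solar power + internal power = radiated power.
Absorbed: α·S·A_cross = 0.63·527·0.1880 = 62.42 W (cross-section A).
Total input = 62.42 + 48.1 = 110.5 W.
Radiated: εσ·A_surf·T⁴ with A_surf = 2A = 0.3760 m².
T⁴ = 110.5/(0.63·5.67×10⁻⁸·0.3760) = 8.229×10⁹ K⁴.

T ≈ 301 K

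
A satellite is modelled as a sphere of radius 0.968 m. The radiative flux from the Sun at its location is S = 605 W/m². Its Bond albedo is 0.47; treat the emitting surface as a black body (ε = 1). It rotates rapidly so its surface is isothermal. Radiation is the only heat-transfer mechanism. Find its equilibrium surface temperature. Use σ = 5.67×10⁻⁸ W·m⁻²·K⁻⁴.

At equilibrium, absorbed power = emitted power.
Absorbing cross-section = πr² = 2.944 m²; emitting surface = 4πr² = 11.77 m² (ratio 4).
(1−a)S·A_cross = εσ·A_surf·T⁴  ⇒  T⁴ = (1−a)S/(4σ).
T⁴ = 0.530·605/(4·5.67×10⁻⁸) = 1.414×10⁹ K⁴.
T = (1.414×10⁹)^(1/4).

T ≈ 194 K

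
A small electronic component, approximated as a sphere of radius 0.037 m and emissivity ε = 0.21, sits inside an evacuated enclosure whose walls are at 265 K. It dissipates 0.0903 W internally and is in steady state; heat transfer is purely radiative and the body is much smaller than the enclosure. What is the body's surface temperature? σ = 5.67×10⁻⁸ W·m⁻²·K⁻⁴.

T ≈ 271 K

For a small grey body in a large enclosure, net radiated power = εσA(T⁴ − T_w⁴).
Steady state: P = εσA(T⁴ − T_w⁴) with A = 4πr² = 0.01720 m².
T⁴ = P/(εσA) + T_w⁴ = 0.0903/(0.21·5.67×10⁻⁸·0.01720) + (265)⁴
    = 4.408×10⁸ + 4.932×10⁹ = 5.372×10⁹ K⁴.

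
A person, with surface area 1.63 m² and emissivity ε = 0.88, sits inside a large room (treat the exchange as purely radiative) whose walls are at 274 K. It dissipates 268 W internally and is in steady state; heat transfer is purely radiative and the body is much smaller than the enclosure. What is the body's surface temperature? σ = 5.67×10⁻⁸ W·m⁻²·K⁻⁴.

For a small grey body in a large enclosure, net radiated power = εσA(T⁴ − T_w⁴).
Steady state: P = εσA(T⁴ − T_w⁴) with A = 1.63 m².
T⁴ = P/(εσA) + T_w⁴ = 268/(0.88·5.67×10⁻⁸·1.630) + (274)⁴
    = 3.295×10⁹ + 5.636×10⁹ = 8.932×10⁹ K⁴.

T ≈ 307 K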